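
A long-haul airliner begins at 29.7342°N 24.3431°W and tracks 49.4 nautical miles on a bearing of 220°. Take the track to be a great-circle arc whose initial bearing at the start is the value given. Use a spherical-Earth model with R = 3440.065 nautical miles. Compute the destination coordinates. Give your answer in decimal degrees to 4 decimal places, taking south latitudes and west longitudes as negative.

latitude 29.1025°, longitude -24.9484°

Central angle δ = d/R = 0.014360 rad.
Start latitude φ₁ = 0.518960 rad; initial bearing θ = 3.839724 rad.
Applying the spherical law of cosines for sides, sin φ₂ = sin φ₁ cos δ + cos φ₁ sin δ cos θ = 0.486374, so φ₂ = 29.1025°.
Δλ = atan2( sin θ sin δ cos φ₁ , cos δ − sin φ₁ sin φ₂ ) = atan2(-0.008015, 0.758666) = -0.010564 rad = -0.6053°.
λ₂ = λ₁ + Δλ = -24.9484°.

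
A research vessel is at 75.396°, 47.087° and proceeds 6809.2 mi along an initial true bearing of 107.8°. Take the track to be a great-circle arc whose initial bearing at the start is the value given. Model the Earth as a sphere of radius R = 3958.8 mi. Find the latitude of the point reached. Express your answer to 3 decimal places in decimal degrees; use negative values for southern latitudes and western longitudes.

The arc subtends δ = 6809.2/3958.8 = 1.720016 rad at the centre.
Converting: φ₁ = 1.315908 rad, θ = 1.881465 rad.
Destination latitude: φ₂ = arcsin( sin φ₁ cos δ + cos φ₁ sin δ cos θ ) = arcsin(-0.220084) = -12.714°.
Δλ = atan2( sin θ sin δ cos φ₁ , cos δ − sin φ₁ sin φ₂ ) = atan2(0.237399, 0.064307) = 1.306264 rad = 74.843°.
λ₂ = 47.087° + 74.843° = 121.930°.

latitude -12.714°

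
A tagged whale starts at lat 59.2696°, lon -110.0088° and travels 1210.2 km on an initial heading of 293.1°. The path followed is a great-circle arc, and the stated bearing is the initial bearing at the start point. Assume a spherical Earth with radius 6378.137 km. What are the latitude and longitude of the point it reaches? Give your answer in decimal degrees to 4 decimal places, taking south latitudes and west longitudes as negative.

Central angle δ = d/R = 0.189742 rad.
With φ₁ = 59.2696° = 1.034450 rad and θ = 293.1° = 5.115560 rad:
sin φ₂ = sin φ₁ cos δ + cos φ₁ sin δ cos θ = (0.859581)(0.982053) + (0.510999)(0.188605)(0.392337) = 0.881967
φ₂ = asin(0.881967) = 1.080019 rad = 61.8805°.
Then Δλ = atan2(-0.088650, 0.223931) = -0.376950 rad, from sin θ sin δ cos φ₁ over cos δ − sin φ₁ sin φ₂.
Hence λ₂ = -110.0088° + -21.5976° = -131.6064°.

latitude 61.8805°, longitude -131.6064°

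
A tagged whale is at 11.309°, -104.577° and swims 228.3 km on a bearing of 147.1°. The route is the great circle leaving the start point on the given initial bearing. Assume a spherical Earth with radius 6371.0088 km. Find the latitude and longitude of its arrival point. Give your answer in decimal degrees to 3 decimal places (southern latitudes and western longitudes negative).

latitude 9.583°, longitude -103.446°

δ = 228.3/6371.0088 = 0.035834 rad (2.0531°).
Start latitude φ₁ = 0.197379 rad; initial bearing θ = 2.567379 rad.
sin φ₂ = sin φ₁ cos δ + cos φ₁ sin δ cos θ = (0.196100)(0.999358) + (0.980584)(0.035827)(-0.839620) = 0.166478
φ₂ = asin(0.166478) = 0.167256 rad = 9.583°.
For the longitude increment, Δλ = atan2( sin θ sin δ cos φ₁, cos δ − sin φ₁ sin φ₂ ) = atan2(0.019082, 0.966712) = 1.131°.
Hence λ₂ = -104.577° + 1.131° = -103.446°.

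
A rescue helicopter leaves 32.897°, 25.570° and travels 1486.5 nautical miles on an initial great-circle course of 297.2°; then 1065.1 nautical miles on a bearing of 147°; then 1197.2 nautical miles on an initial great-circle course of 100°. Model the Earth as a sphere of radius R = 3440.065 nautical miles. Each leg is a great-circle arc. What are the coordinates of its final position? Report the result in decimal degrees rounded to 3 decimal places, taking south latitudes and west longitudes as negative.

latitude 20.505°, longitude 27.677°

Apply the spherical direct solution leg by leg, carrying full precision between legs.
Leg 1: from (32.897°, 25.570°), δ = 1486.5/3440.065 = 0.432114 rad, θ = 297.2° → φ = 40.839°, λ = -3.925°.
Leg 2: from (40.839°, -3.925°), δ = 1065.1/3440.065 = 0.309616 rad, θ = 147° → φ = 25.437°, λ = 6.664°.
Leg 3: from (25.437°, 6.664°), δ = 1197.2/3440.065 = 0.348017 rad, θ = 100° → φ = 20.505°, λ = 27.677°.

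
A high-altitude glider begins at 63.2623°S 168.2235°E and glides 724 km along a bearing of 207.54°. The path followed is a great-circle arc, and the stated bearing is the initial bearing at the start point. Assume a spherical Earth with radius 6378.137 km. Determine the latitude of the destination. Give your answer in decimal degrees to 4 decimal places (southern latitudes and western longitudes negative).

latitude -68.8302°

Angular distance δ = d/R = 724 / 6378.137 = 0.113513 rad.
Converting: φ₁ = -1.104135 rad, θ = 3.622256 rad.
Applying the spherical law of cosines for sides, sin φ₂ = sin φ₁ cos δ + cos φ₁ sin δ cos θ = -0.932514, so φ₂ = -68.8302°.
Δλ = atan2( sin θ sin δ cos φ₁ , cos δ − sin φ₁ sin φ₂ ) = atan2(-0.023563, 0.160759) = -0.145534 rad = -8.3385°.
λ₂ = 168.2235° + -8.3385° = 159.8850°.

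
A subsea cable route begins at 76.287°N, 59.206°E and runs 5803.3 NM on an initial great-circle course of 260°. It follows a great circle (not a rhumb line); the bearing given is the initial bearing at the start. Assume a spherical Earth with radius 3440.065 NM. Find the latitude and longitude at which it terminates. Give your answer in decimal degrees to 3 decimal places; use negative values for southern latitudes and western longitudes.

δ = 5803.3/3440.065 = 1.686974 rad (96.6565°).
Start latitude φ₁ = 1.331459 rad; initial bearing θ = 4.537856 rad.
Applying the spherical law of cosines for sides, sin φ₂ = sin φ₁ cos δ + cos φ₁ sin δ cos θ = -0.153500, so φ₂ = -8.830°.
Then Δλ = atan2(-0.231883, 0.033208) = -1.428555 rad, from sin θ sin δ cos φ₁ over cos δ − sin φ₁ sin φ₂.
λ₂ = 59.206° + -81.850° = -22.644°.

latitude -8.830°, longitude -22.644°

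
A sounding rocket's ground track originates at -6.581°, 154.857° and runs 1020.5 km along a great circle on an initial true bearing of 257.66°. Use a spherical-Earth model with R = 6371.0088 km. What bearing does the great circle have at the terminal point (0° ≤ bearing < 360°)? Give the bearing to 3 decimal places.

δ = 1020.5/6371.0088 = 0.160179 rad (9.1776°).
Start latitude φ₁ = -0.114860 rad; initial bearing θ = 4.497015 rad.
Applying the spherical law of cosines for sides, sin φ₂ = sin φ₁ cos δ + cos φ₁ sin δ cos θ = -0.147002, so φ₂ = -8.453°.
Then Δλ = atan2(-0.154783, 0.970351) = -0.158180 rad, from sin θ sin δ cos φ₁ over cos δ − sin φ₁ sin φ₂.
λ₂ = 154.857° + -9.063° = 145.794°.
The forward bearing on arrival equals the back-azimuth from the destination plus 180°.
Back-azimuth from P₂ (-8.453°, 145.794°) to P₁ (-6.581°, 154.857°), with Δλ' = λ₁ − λ₂ = 9.063°: atan2( sin Δλ' cos φ₁ , cos φ₂ sin φ₁ − sin φ₂ cos φ₁ cos Δλ' ) = 78.848°.
Final bearing = (78.848° + 180°) mod 360° = 258.848°.

final bearing 258.848°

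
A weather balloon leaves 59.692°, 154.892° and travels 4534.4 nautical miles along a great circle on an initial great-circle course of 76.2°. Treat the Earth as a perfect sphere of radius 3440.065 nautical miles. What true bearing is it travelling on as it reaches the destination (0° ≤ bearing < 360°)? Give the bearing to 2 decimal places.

final bearing 148.69°

δ = 4534.4/3440.065 = 1.318115 rad (75.5224°).
Converting: φ₁ = 1.041822 rad, θ = 1.329941 rad.
sin φ₂ = sin φ₁ cos δ + cos φ₁ sin δ cos θ = (0.863325)(0.250001) + (0.504648)(0.968245)(0.238533) = 0.332385
φ₂ = asin(0.332385) = 0.338832 rad = 19.414°.
For the longitude increment, Δλ = atan2( sin θ sin δ cos φ₁, cos δ − sin φ₁ sin φ₂ ) = atan2(0.474519, -0.036955) = 94.453°.
λ₂ = 154.892° + 94.453° = 249.345°, normalized to (−180°, 180°] → -110.655°.
The forward bearing on arrival equals the back-azimuth from the destination plus 180°.
Back-azimuth from P₂ (19.41°, -110.65°) to P₁ (59.69°, 154.89°), with Δλ' = λ₁ − λ₂ = 265.55°: atan2( sin Δλ' cos φ₁ , cos φ₂ sin φ₁ − sin φ₂ cos φ₁ cos Δλ' ) = 328.69°.
Final bearing = (328.69° + 180°) mod 360° = 148.69°.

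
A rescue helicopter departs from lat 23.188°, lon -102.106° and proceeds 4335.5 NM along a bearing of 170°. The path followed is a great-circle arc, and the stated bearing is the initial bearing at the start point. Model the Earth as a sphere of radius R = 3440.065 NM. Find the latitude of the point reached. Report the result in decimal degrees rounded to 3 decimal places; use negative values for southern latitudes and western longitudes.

Angular distance δ = d/R = 4335.5 / 3440.065 = 1.260296 rad.
Converting: φ₁ = 0.404707 rad, θ = 2.967060 rad.
sin φ₂ = sin φ₁ cos δ + cos φ₁ sin δ cos θ = (0.393749)(0.305535) + (0.919218)(0.952181)(-0.984808) = -0.741660
φ₂ = asin(-0.741660) = -0.835542 rad = -47.873°.
Δλ = atan2( sin θ sin δ cos φ₁ , cos δ − sin φ₁ sin φ₂ ) = atan2(0.151988, 0.597563) = 0.249064 rad = 14.270°.
λ₂ = -102.106° + 14.270° = -87.836°.

latitude -47.873°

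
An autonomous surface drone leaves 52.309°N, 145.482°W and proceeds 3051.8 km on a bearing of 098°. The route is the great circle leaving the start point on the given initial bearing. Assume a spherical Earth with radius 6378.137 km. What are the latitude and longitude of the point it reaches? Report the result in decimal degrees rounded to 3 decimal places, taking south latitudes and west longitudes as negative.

δ = 3051.8/6378.137 = 0.478478 rad (27.4148°).
Start latitude φ₁ = 0.912964 rad; initial bearing θ = 1.710423 rad.
sin φ₂ = sin φ₁ cos δ + cos φ₁ sin δ cos θ = (0.791320)(0.887697) + (0.611403)(0.460429)(-0.139173) = 0.663273
φ₂ = asin(0.663273) = 0.725184 rad = 41.550°.
Then Δλ = atan2(0.278768, 0.362835) = 0.655113 rad, from sin θ sin δ cos φ₁ over cos δ − sin φ₁ sin φ₂.
Hence λ₂ = -145.482° + 37.535° = -107.947°.

latitude 41.550°, longitude -107.947°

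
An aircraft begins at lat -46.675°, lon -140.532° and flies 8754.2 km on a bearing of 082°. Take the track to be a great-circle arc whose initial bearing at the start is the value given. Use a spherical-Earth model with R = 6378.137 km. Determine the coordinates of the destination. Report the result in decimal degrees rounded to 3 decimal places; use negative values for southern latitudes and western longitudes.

latitude -2.847°, longitude -64.106°

The arc subtends δ = 8754.2/6378.137 = 1.372532 rad at the centre.
With φ₁ = -46.675° = -0.814632 rad and θ = 82° = 1.431170 rad:
sin φ₂ = sin φ₁ cos δ + cos φ₁ sin δ cos θ = (-0.727473)(0.196968) + (0.686136)(0.980410)(0.139173) = -0.049668
φ₂ = asin(-0.049668) = -0.049688 rad = -2.847°.
Then Δλ = atan2(0.666148, 0.160836) = 1.333889 rad, from sin θ sin δ cos φ₁ over cos δ − sin φ₁ sin φ₂.
λ₂ = -140.532° + 76.426° = -64.106°.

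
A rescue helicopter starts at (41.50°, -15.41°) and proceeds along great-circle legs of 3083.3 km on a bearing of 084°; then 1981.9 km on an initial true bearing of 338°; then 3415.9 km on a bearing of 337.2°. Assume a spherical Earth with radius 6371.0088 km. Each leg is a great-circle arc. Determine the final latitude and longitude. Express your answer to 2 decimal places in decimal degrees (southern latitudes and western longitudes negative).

Apply the spherical direct solution leg by leg, carrying full precision between legs.
Leg 1: from (41.50°, -15.41°), δ = 3083.3/6371.0088 = 0.483958 rad, θ = 84° → φ = 38.53°, λ = 20.86°.
Leg 2: from (38.53°, 20.86°), δ = 1981.9/6371.0088 = 0.311081 rad, θ = 338° → φ = 54.59°, λ = 9.44°.
Leg 3: from (54.59°, 9.44°), δ = 3415.9/6371.0088 = 0.536163 rad, θ = 337.2° → φ = 76.79°, λ = -50.57°.

latitude 76.79°, longitude -50.57°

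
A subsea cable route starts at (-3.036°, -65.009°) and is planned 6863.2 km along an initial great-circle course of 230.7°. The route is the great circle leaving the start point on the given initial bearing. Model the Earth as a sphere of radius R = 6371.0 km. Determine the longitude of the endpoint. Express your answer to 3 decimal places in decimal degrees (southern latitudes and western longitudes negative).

Central angle δ = d/R = 1.077256 rad.
Start latitude φ₁ = -0.052988 rad; initial bearing θ = 4.026475 rad.
Applying the spherical law of cosines for sides, sin φ₂ = sin φ₁ cos δ + cos φ₁ sin δ cos θ = -0.582102, so φ₂ = -35.599°.
Δλ = atan2( sin θ sin δ cos φ₁ , cos δ − sin φ₁ sin φ₂ ) = atan2(-0.680535, 0.442916) = -0.993834 rad = -56.942°.
Hence λ₂ = -65.009° + -56.942° = -121.951°.

longitude -121.951°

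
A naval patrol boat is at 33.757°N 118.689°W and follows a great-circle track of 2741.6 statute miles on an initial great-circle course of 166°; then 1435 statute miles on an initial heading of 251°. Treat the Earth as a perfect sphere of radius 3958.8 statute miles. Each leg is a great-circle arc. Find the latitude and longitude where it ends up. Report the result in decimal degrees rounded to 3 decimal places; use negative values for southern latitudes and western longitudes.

Apply the spherical direct solution leg by leg, carrying full precision between legs.
Leg 1: from (33.757°, -118.689°), δ = 2741.6/3958.8 = 0.692533 rad, θ = 166° → φ = -5.015°, λ = -109.769°.
Leg 2: from (-5.015°, -109.769°), δ = 1435/3958.8 = 0.362484 rad, θ = 251° → φ = -11.346°, λ = -129.765°.

latitude -11.346°, longitude -129.765°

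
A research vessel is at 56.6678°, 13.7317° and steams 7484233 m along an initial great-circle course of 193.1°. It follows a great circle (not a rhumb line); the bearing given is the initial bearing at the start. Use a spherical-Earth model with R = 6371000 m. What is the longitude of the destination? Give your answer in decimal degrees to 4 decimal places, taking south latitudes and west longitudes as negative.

longitude 1.4776°

δ = 7484233/6371000 = 1.174734 rad (67.3073°).
With φ₁ = 56.6678° = 0.989040 rad and θ = 193.1° = 3.370231 rad:
Applying the spherical law of cosines for sides, sin φ₂ = sin φ₁ cos δ + cos φ₁ sin δ cos θ = -0.171436, so φ₂ = -9.8713°.
Then Δλ = atan2(-0.114902, 0.529023) = -0.213875 rad, from sin θ sin δ cos φ₁ over cos δ − sin φ₁ sin φ₂.
λ₂ = λ₁ + Δλ = 1.4776°.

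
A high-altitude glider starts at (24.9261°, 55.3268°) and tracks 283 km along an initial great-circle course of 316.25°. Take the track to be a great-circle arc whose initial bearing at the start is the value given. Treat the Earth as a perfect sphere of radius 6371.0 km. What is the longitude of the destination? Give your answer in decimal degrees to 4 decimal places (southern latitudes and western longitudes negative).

Central angle δ = d/R = 0.044420 rad.
With φ₁ = 24.9261° = 0.435043 rad and θ = 316.25° = 5.519604 rad:
sin φ₂ = sin φ₁ cos δ + cos φ₁ sin δ cos θ = (0.421449)(0.999014) + (0.906852)(0.044405)(0.722364) = 0.450122
φ₂ = asin(0.450122) = 0.466902 rad = 26.7515°.
For the longitude increment, Δλ = atan2( sin θ sin δ cos φ₁, cos δ − sin φ₁ sin φ₂ ) = atan2(-0.027847, 0.809310) = -1.9706°.
λ₂ = 55.3268° + -1.9706° = 53.3562°.

longitude 53.3562°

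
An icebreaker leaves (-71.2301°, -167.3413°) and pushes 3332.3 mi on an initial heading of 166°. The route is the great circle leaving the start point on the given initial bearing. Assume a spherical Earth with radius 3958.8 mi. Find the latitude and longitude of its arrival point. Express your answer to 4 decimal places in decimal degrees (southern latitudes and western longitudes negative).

The arc subtends δ = 3332.3/3958.8 = 0.841745 rad at the centre.
Start latitude φ₁ = -1.243200 rad; initial bearing θ = 2.897247 rad.
Destination latitude: φ₂ = arcsin( sin φ₁ cos δ + cos φ₁ sin δ cos θ ) = arcsin(-0.863583) = -59.7214°.
Then Δλ = atan2(0.058056, -0.151494) = 2.775635 rad, from sin θ sin δ cos φ₁ over cos δ − sin φ₁ sin φ₂.
λ₂ = λ₁ + Δλ = -8.3091°.

latitude -59.7214°, longitude -8.3091°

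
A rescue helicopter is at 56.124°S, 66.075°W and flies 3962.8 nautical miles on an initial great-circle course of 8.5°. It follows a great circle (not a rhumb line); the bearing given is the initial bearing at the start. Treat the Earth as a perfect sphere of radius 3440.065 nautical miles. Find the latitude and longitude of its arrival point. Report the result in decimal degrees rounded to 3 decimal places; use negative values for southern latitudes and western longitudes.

latitude 9.553°, longitude -58.205°

Central angle δ = d/R = 1.151955 rad.
With φ₁ = -56.124° = -0.979549 rad and θ = 8.5° = 0.148353 rad:
Applying the spherical law of cosines for sides, sin φ₂ = sin φ₁ cos δ + cos φ₁ sin δ cos θ = 0.165960, so φ₂ = 9.553°.
For the longitude increment, Δλ = atan2( sin θ sin δ cos φ₁, cos δ − sin φ₁ sin φ₂ ) = atan2(0.075267, 0.544490) = 7.870°.
λ₂ = λ₁ + Δλ = -58.205°.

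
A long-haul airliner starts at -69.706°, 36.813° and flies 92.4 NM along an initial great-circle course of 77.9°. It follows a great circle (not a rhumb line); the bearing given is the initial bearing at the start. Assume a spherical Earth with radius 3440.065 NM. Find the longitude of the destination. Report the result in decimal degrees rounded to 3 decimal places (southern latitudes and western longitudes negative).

The arc subtends δ = 92.4/3440.065 = 0.026860 rad at the centre.
Converting: φ₁ = -1.216599 rad, θ = 1.359611 rad.
Applying the spherical law of cosines for sides, sin φ₂ = sin φ₁ cos δ + cos φ₁ sin δ cos θ = -0.935634, so φ₂ = -69.331°.
Then Δλ = atan2(0.009108, 0.122084) = 0.074466 rad, from sin θ sin δ cos φ₁ over cos δ − sin φ₁ sin φ₂.
λ₂ = 36.813° + 4.267° = 41.080°.

longitude 41.080°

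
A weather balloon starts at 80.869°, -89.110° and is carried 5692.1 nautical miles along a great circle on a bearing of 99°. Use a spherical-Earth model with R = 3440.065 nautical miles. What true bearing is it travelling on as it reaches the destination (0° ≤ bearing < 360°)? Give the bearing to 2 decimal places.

Angular distance δ = d/R = 5692.1 / 3440.065 = 1.654649 rad.
Converting: φ₁ = 1.411430 rad, θ = 1.727876 rad.
Applying the spherical law of cosines for sides, sin φ₂ = sin φ₁ cos δ + cos φ₁ sin δ cos θ = -0.107431, so φ₂ = -6.167°.
Then Δλ = atan2(0.156188, 0.022315) = 1.428884 rad, from sin θ sin δ cos φ₁ over cos δ − sin φ₁ sin φ₂.
λ₂ = λ₁ + Δλ = -7.241°.
The forward bearing on arrival equals the back-azimuth from the destination plus 180°.
Back-azimuth from P₂ (-6.17°, -7.24°) to P₁ (80.87°, -89.11°), with Δλ' = λ₁ − λ₂ = -81.87°: atan2( sin Δλ' cos φ₁ , cos φ₂ sin φ₁ − sin φ₂ cos φ₁ cos Δλ' ) = 350.93°.
Final bearing = (350.93° + 180°) mod 360° = 170.93°.

final bearing 170.93°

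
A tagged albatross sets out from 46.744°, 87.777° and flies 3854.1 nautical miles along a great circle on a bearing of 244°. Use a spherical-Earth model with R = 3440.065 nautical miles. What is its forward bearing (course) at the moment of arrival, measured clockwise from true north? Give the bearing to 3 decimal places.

Angular distance δ = d/R = 3854.1 / 3440.065 = 1.120357 rad.
Start latitude φ₁ = 0.815837 rad; initial bearing θ = 4.258603 rad.
Applying the spherical law of cosines for sides, sin φ₂ = sin φ₁ cos δ + cos φ₁ sin δ cos θ = 0.046638, so φ₂ = 2.673°.
Then Δλ = atan2(-0.554474, 0.401395) = -0.944196 rad, from sin θ sin δ cos φ₁ over cos δ − sin φ₁ sin φ₂.
λ₂ = λ₁ + Δλ = 33.679°.
The forward bearing on arrival equals the back-azimuth from the destination plus 180°.
Back-azimuth from P₂ (2.673°, 33.679°) to P₁ (46.744°, 87.777°), with Δλ' = λ₁ − λ₂ = 54.098°: atan2( sin Δλ' cos φ₁ , cos φ₂ sin φ₁ − sin φ₂ cos φ₁ cos Δλ' ) = 38.067°.
Final bearing = (38.067° + 180°) mod 360° = 218.067°.

final bearing 218.067°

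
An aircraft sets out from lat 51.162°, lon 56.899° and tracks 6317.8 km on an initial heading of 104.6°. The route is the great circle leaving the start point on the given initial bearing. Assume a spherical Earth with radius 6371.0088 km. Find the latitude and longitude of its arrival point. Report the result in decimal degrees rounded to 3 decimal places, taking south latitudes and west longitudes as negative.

δ = 6317.8/6371.0088 = 0.991648 rad (56.8173°).
Converting: φ₁ = 0.892945 rad, θ = 1.825614 rad.
Destination latitude: φ₂ = arcsin( sin φ₁ cos δ + cos φ₁ sin δ cos θ ) = arcsin(0.294013) = 17.098°.
Δλ = atan2( sin θ sin δ cos φ₁ , cos δ − sin φ₁ sin φ₂ ) = atan2(0.507908, 0.318298) = 1.010986 rad = 57.925°.
Hence λ₂ = 56.899° + 57.925° = 114.824°.

latitude 17.098°, longitude 114.824°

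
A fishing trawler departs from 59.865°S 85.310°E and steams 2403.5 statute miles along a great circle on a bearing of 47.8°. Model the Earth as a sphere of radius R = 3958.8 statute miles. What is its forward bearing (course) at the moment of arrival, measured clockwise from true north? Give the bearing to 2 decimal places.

δ = 2403.5/3958.8 = 0.607128 rad (34.7859°).
Start latitude φ₁ = -1.044841 rad; initial bearing θ = 0.834267 rad.
Applying the spherical law of cosines for sides, sin φ₂ = sin φ₁ cos δ + cos φ₁ sin δ cos θ = -0.517895, so φ₂ = -31.191°.
For the longitude increment, Δλ = atan2( sin θ sin δ cos φ₁, cos δ − sin φ₁ sin φ₂ ) = atan2(0.212181, 0.373391) = 29.608°.
λ₂ = λ₁ + Δλ = 114.918°.
The forward bearing on arrival equals the back-azimuth from the destination plus 180°.
Back-azimuth from P₂ (-31.19°, 114.92°) to P₁ (-59.87°, 85.31°), with Δλ' = λ₁ − λ₂ = -29.61°: atan2( sin Δλ' cos φ₁ , cos φ₂ sin φ₁ − sin φ₂ cos φ₁ cos Δλ' ) = 205.77°.
Final bearing = (205.77° + 180°) mod 360° = 25.77°.

final bearing 25.77°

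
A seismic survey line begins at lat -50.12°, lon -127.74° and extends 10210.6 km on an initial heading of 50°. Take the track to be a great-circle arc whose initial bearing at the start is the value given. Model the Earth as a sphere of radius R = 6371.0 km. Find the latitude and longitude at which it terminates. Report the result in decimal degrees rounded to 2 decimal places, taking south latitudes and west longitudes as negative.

latitude 25.87°, longitude -69.42°

δ = 10210.6/6371 = 1.602668 rad (91.8261°).
Converting: φ₁ = -0.874759 rad, θ = 0.872665 rad.
Applying the spherical law of cosines for sides, sin φ₂ = sin φ₁ cos δ + cos φ₁ sin δ cos θ = 0.436388, so φ₂ = 25.87°.
Then Δλ = atan2(0.490924, 0.303013) = 1.017804 rad, from sin θ sin δ cos φ₁ over cos δ − sin φ₁ sin φ₂.
Hence λ₂ = -127.74° + 58.32° = -69.42°.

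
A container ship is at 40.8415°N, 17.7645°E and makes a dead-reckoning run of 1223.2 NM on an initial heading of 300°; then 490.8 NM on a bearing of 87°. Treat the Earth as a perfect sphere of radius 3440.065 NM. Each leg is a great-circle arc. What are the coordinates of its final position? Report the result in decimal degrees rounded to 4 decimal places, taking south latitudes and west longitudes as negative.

latitude 47.9143°, longitude 3.1382°

Apply the spherical direct solution leg by leg, carrying full precision between legs.
Leg 1: from (40.8415°, 17.7645°), δ = 1223.2/3440.065 = 0.355575 rad, θ = 300° → φ = 48.1371°, λ = -9.0928°.
Leg 2: from (48.1371°, -9.0928°), δ = 490.8/3440.065 = 0.142672 rad, θ = 87° → φ = 47.9143°, λ = 3.1382°.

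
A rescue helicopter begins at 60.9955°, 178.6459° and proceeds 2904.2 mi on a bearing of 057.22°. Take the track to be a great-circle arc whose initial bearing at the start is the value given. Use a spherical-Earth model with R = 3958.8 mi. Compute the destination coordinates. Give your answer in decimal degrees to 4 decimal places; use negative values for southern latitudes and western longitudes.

Central angle δ = d/R = 0.733606 rad.
With φ₁ = 60.9955° = 1.064572 rad and θ = 57.22° = 0.998677 rad:
sin φ₂ = sin φ₁ cos δ + cos φ₁ sin δ cos θ = (0.874582)(0.742765) + (0.484878)(0.669552)(0.541415) = 0.825379
φ₂ = asin(0.825379) = 0.970874 rad = 55.6270°.
Δλ = atan2( sin θ sin δ cos φ₁ , cos δ − sin φ₁ sin φ₂ ) = atan2(0.272953, 0.020903) = 1.494364 rad = 85.6208°.
λ₂ = 178.6459° + 85.6208° = 264.2667°, normalized to (−180°, 180°] → -95.7333°.

latitude 55.6270°, longitude -95.7333°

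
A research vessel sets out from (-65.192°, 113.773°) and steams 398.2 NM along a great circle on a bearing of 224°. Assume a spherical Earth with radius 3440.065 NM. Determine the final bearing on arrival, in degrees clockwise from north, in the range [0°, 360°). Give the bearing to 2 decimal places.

δ = 398.2/3440.065 = 0.115754 rad (6.6322°).
Start latitude φ₁ = -1.137815 rad; initial bearing θ = 3.909538 rad.
sin φ₂ = sin φ₁ cos δ + cos φ₁ sin δ cos θ = (-0.907719)(0.993308) + (0.419579)(0.115495)(-0.719340) = -0.936503
φ₂ = asin(-0.936503) = -1.212522 rad = -69.472°.
Then Δλ = atan2(-0.033663, 0.143226) = -0.230842 rad, from sin θ sin δ cos φ₁ over cos δ − sin φ₁ sin φ₂.
λ₂ = λ₁ + Δλ = 100.547°.
The forward bearing on arrival equals the back-azimuth from the destination plus 180°.
Back-azimuth from P₂ (-69.47°, 100.55°) to P₁ (-65.19°, 113.77°), with Δλ' = λ₁ − λ₂ = 13.23°: atan2( sin Δλ' cos φ₁ , cos φ₂ sin φ₁ − sin φ₂ cos φ₁ cos Δλ' ) = 56.22°.
Final bearing = (56.22° + 180°) mod 360° = 236.22°.

final bearing 236.22°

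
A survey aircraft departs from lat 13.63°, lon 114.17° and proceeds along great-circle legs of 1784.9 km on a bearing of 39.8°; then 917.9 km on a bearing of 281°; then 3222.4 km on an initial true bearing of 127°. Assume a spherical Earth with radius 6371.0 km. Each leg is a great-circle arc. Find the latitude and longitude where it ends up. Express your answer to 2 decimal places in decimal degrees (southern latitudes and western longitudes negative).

Apply the spherical direct solution leg by leg, carrying full precision between legs.
Leg 1: from (13.63°, 114.17°), δ = 1784.9/6371 = 0.280160 rad, θ = 39.8° → φ = 25.65°, λ = 125.49°.
Leg 2: from (25.65°, 125.49°), δ = 917.9/6371 = 0.144075 rad, θ = 281° → φ = 26.94°, λ = 116.40°.
Leg 3: from (26.94°, 116.40°), δ = 3222.4/6371 = 0.505792 rad, θ = 127° → φ = 7.84°, λ = 139.39°.

latitude 7.84°, longitude 139.39°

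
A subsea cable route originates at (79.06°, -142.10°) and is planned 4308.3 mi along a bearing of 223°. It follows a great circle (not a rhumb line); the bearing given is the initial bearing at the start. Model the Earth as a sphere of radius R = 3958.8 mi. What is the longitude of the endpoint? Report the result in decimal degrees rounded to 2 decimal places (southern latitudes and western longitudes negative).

longitude 178.06°

δ = 4308.3/3958.8 = 1.088284 rad (62.3541°).
With φ₁ = 79.06° = 1.379857 rad and θ = 223° = 3.892084 rad:
Destination latitude: φ₂ = arcsin( sin φ₁ cos δ + cos φ₁ sin δ cos θ ) = arcsin(0.332622) = 19.43°.
Δλ = atan2( sin θ sin δ cos φ₁ , cos δ − sin φ₁ sin φ₂ ) = atan2(-0.114654, 0.137428) = -0.695296 rad = -39.84°.
λ₂ = -142.10° + -39.84° = -181.94°, normalized to (−180°, 180°] → 178.06°.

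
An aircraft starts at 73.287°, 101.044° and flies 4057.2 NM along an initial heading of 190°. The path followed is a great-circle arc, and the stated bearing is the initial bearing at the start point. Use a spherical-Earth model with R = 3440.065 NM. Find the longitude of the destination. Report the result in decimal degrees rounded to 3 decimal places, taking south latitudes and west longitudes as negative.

longitude 91.757°

Angular distance δ = d/R = 4057.2 / 3440.065 = 1.179396 rad.
Converting: φ₁ = 1.279099 rad, θ = 3.316126 rad.
sin φ₂ = sin φ₁ cos δ + cos φ₁ sin δ cos θ = (0.957757)(0.381483) + (0.287578)(0.924376)(-0.984808) = 0.103577
φ₂ = asin(0.103577) = 0.103763 rad = 5.945°.
Δλ = atan2( sin θ sin δ cos φ₁ , cos δ − sin φ₁ sin φ₂ ) = atan2(-0.046161, 0.282282) = -0.162093 rad = -9.287°.
λ₂ = 101.044° + -9.287° = 91.757°.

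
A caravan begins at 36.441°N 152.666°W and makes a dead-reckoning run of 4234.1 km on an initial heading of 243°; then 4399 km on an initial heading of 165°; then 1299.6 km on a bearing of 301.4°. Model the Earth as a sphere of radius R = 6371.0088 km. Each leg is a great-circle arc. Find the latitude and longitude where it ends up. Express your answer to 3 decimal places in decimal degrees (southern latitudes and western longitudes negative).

latitude -17.775°, longitude 172.786°

Apply the spherical direct solution leg by leg, carrying full precision between legs.
Leg 1: from (36.441°, -152.666°), δ = 4234.1/6371.0088 = 0.664589 rad, θ = 243° → φ = 14.024°, λ = 172.835°.
Leg 2: from (14.024°, 172.835°), δ = 4399/6371.0088 = 0.690471 rad, θ = 165° → φ = -24.207°, λ = -176.753°.
Leg 3: from (-24.207°, -176.753°), δ = 1299.6/6371.0088 = 0.203987 rad, θ = 301.4° → φ = -17.775°, λ = 172.786°.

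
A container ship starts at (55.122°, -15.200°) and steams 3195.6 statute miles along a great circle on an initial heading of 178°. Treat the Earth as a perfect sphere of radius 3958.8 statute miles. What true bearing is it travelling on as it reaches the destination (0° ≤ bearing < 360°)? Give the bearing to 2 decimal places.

δ = 3195.6/3958.8 = 0.807214 rad (46.2500°).
Converting: φ₁ = 0.962060 rad, θ = 3.106686 rad.
sin φ₂ = sin φ₁ cos δ + cos φ₁ sin δ cos θ = (0.820372)(0.691513) + (0.571831)(0.722364)(-0.999391) = 0.154480
φ₂ = asin(0.154480) = 0.155101 rad = 8.887°.
Δλ = atan2( sin θ sin δ cos φ₁ , cos δ − sin φ₁ sin φ₂ ) = atan2(0.014416, 0.564783) = 0.025519 rad = 1.462°.
λ₂ = λ₁ + Δλ = -13.738°.
The forward bearing on arrival equals the back-azimuth from the destination plus 180°.
Back-azimuth from P₂ (8.89°, -13.74°) to P₁ (55.12°, -15.20°), with Δλ' = λ₁ − λ₂ = -1.46°: atan2( sin Δλ' cos φ₁ , cos φ₂ sin φ₁ − sin φ₂ cos φ₁ cos Δλ' ) = 358.84°.
Final bearing = (358.84° + 180°) mod 360° = 178.84°.

final bearing 178.84°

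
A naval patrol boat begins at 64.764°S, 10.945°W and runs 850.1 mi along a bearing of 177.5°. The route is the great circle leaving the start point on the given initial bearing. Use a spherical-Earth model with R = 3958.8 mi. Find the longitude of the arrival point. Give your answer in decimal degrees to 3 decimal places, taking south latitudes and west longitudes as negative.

The arc subtends δ = 850.1/3958.8 = 0.214737 rad at the centre.
With φ₁ = -64.764° = -1.130345 rad and θ = 177.5° = 3.097959 rad:
sin φ₂ = sin φ₁ cos δ + cos φ₁ sin δ cos θ = (-0.904559)(0.977033) + (0.426348)(0.213090)(-0.999048) = -0.974548
φ₂ = asin(-0.974548) = -1.344696 rad = -77.045°.
Δλ = atan2( sin θ sin δ cos φ₁ , cos δ − sin φ₁ sin φ₂ ) = atan2(0.003963, 0.095496) = 0.041474 rad = 2.376°.
Hence λ₂ = -10.945° + 2.376° = -8.569°.

longitude -8.569°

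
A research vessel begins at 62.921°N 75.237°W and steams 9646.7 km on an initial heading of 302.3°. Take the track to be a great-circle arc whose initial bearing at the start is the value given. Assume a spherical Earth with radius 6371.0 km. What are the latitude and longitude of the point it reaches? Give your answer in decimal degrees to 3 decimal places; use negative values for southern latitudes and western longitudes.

δ = 9646.7/6371 = 1.514158 rad (86.7549°).
Converting: φ₁ = 1.098179 rad, θ = 5.276130 rad.
sin φ₂ = sin φ₁ cos δ + cos φ₁ sin δ cos θ = (0.890380)(0.056608) + (0.455219)(0.998396)(0.534352) = 0.293260
φ₂ = asin(0.293260) = 0.297635 rad = 17.053°.
For the longitude increment, Δλ = atan2( sin θ sin δ cos φ₁, cos δ − sin φ₁ sin φ₂ ) = atan2(-0.384162, -0.204504) = -118.028°.
λ₂ = -75.237° + -118.028° = -193.265°, normalized to (−180°, 180°] → 166.735°.

latitude 17.053°, longitude 166.735°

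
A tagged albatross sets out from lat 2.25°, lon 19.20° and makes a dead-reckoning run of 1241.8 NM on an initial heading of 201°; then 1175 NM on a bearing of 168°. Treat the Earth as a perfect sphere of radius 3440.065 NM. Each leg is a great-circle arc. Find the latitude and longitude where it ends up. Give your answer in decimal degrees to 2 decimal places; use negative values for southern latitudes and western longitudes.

latitude -36.09°, longitude 16.54°

Apply the spherical direct solution leg by leg, carrying full precision between legs.
Leg 1: from (2.25°, 19.20°), δ = 1241.8/3440.065 = 0.360982 rad, θ = 201° → φ = -17.02°, λ = 11.59°.
Leg 2: from (-17.02°, 11.59°), δ = 1175/3440.065 = 0.341563 rad, θ = 168° → φ = -36.09°, λ = 16.54°.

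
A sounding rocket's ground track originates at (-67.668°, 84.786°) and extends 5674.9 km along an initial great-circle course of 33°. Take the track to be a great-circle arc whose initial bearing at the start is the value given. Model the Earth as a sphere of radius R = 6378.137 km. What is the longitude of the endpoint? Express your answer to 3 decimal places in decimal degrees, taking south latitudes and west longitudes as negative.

δ = 5674.9/6378.137 = 0.889743 rad (50.9785°).
With φ₁ = -67.668° = -1.181029 rad and θ = 33° = 0.575959 rad:
Destination latitude: φ₂ = arcsin( sin φ₁ cos δ + cos φ₁ sin δ cos θ ) = arcsin(-0.334810) = -19.561°.
Then Δλ = atan2(0.160780, 0.319913) = 0.465704 rad, from sin θ sin δ cos φ₁ over cos δ − sin φ₁ sin φ₂.
λ₂ = λ₁ + Δλ = 111.469°.

longitude 111.469°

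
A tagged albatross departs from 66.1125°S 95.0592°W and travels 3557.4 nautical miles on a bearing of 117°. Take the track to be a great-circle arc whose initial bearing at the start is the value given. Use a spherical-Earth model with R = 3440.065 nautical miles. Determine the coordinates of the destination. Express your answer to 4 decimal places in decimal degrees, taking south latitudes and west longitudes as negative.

latitude -38.7181°, longitude 6.0024°

Central angle δ = d/R = 1.034108 rad.
Start latitude φ₁ = -1.153881 rad; initial bearing θ = 2.042035 rad.
Destination latitude: φ₂ = arcsin( sin φ₁ cos δ + cos φ₁ sin δ cos θ ) = arcsin(-0.625490) = -38.7181°.
Δλ = atan2( sin θ sin δ cos φ₁ , cos δ − sin φ₁ sin φ₂ ) = atan2(0.310079, -0.060619) = 1.763857 rad = 101.0616°.
Hence λ₂ = -95.0592° + 101.0616° = 6.0024°.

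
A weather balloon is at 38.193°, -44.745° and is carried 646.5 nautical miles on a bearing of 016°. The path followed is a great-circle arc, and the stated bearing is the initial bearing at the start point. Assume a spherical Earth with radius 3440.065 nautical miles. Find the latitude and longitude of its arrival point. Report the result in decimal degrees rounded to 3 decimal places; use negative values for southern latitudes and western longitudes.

latitude 48.467°, longitude -40.291°

δ = 646.5/3440.065 = 0.187932 rad (10.7677°).
Start latitude φ₁ = 0.666594 rad; initial bearing θ = 0.279253 rad.
Destination latitude: φ₂ = arcsin( sin φ₁ cos δ + cos φ₁ sin δ cos θ ) = arcsin(0.748572) = 48.467°.
Then Δλ = atan2(0.040473, 0.519541) = 0.077744 rad, from sin θ sin δ cos φ₁ over cos δ − sin φ₁ sin φ₂.
λ₂ = -44.745° + 4.454° = -40.291°.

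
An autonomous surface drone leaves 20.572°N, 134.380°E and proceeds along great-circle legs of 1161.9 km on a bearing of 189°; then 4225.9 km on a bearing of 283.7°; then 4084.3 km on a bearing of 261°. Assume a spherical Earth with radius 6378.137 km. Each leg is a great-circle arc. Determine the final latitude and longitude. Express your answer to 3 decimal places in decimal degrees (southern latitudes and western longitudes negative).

latitude 7.926°, longitude 57.605°

Apply the spherical direct solution leg by leg, carrying full precision between legs.
Leg 1: from (20.572°, 134.380°), δ = 1161.9/6378.137 = 0.182169 rad, θ = 189° → φ = 10.256°, λ = 132.730°.
Leg 2: from (10.256°, 132.730°), δ = 4225.9/6378.137 = 0.662560 rad, θ = 283.7° → φ = 16.483°, λ = 94.176°.
Leg 3: from (16.483°, 94.176°), δ = 4084.3/6378.137 = 0.640359 rad, θ = 261° → φ = 7.926°, λ = 57.605°.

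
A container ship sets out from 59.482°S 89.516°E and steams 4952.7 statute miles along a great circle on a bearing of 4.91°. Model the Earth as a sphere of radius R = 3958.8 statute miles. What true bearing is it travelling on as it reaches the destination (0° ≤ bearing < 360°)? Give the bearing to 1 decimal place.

The arc subtends δ = 4952.7/3958.8 = 1.251061 rad at the centre.
With φ₁ = -59.482° = -1.038157 rad and θ = 4.91° = 0.085696 rad:
Applying the spherical law of cosines for sides, sin φ₂ = sin φ₁ cos δ + cos φ₁ sin δ cos θ = 0.209530, so φ₂ = 12.095°.
Then Δλ = atan2(0.041261, 0.494819) = 0.083193 rad, from sin θ sin δ cos φ₁ over cos δ − sin φ₁ sin φ₂.
λ₂ = 89.516° + 4.767° = 94.283°.
The forward bearing on arrival equals the back-azimuth from the destination plus 180°.
Back-azimuth from P₂ (12.1°, 94.3°) to P₁ (-59.5°, 89.5°), with Δλ' = λ₁ − λ₂ = -4.8°: atan2( sin Δλ' cos φ₁ , cos φ₂ sin φ₁ − sin φ₂ cos φ₁ cos Δλ' ) = 182.5°.
Final bearing = (182.5° + 180°) mod 360° = 2.5°.

final bearing 2.5°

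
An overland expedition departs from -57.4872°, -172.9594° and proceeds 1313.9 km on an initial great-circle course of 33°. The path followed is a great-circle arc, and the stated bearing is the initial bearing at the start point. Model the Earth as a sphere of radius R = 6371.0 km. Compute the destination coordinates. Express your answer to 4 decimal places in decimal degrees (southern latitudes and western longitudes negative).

The arc subtends δ = 1313.9/6371 = 0.206231 rad at the centre.
Start latitude φ₁ = -1.003341 rad; initial bearing θ = 0.575959 rad.
Applying the spherical law of cosines for sides, sin φ₂ = sin φ₁ cos δ + cos φ₁ sin δ cos θ = -0.733096, so φ₂ = -47.1465°.
Δλ = atan2( sin θ sin δ cos φ₁ , cos δ − sin φ₁ sin φ₂ ) = atan2(0.059945, 0.360611) = 0.164724 rad = 9.4380°.
λ₂ = -172.9594° + 9.4380° = -163.5214°.

latitude -47.1465°, longitude -163.5214°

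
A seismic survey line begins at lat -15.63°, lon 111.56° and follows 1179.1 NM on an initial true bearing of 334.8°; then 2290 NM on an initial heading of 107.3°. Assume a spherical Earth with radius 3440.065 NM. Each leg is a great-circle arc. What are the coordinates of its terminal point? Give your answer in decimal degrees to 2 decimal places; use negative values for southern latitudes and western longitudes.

latitude -8.79°, longitude 139.96°

Apply the spherical direct solution leg by leg, carrying full precision between legs.
Leg 1: from (-15.63°, 111.56°), δ = 1179.1/3440.065 = 0.342755 rad, θ = 334.8° → φ = 2.24°, λ = 103.33°.
Leg 2: from (2.24°, 103.33°), δ = 2290/3440.065 = 0.665685 rad, θ = 107.3° → φ = -8.79°, λ = 139.96°.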